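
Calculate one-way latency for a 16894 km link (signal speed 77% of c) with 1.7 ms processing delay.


Speed = 0.77 * 3e5 km/s = 231000 km/s
Propagation delay = 16894 / 231000 = 0.0731 s = 73.1342 ms
Processing delay = 1.7 ms
Total one-way latency = 74.8342 ms


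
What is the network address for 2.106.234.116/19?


IP:   00000010.01101010.11101010.01110100
Mask: 11111111.11111111.11100000.00000000
AND operation:
Net:  00000010.01101010.11100000.00000000
Network: 2.106.224.0/19


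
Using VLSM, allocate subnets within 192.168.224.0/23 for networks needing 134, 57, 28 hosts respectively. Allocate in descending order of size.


134 hosts -> /24 (254 usable): 192.168.224.0/24
57 hosts -> /26 (62 usable): 192.168.225.0/26
28 hosts -> /27 (30 usable): 192.168.225.64/27
Allocation: 192.168.224.0/24 (134 hosts, 254 usable); 192.168.225.0/26 (57 hosts, 62 usable); 192.168.225.64/27 (28 hosts, 30 usable)


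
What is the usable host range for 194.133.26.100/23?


Network: 194.133.26.0
Broadcast: 194.133.27.255
First usable = network + 1
Last usable = broadcast - 1
Range: 194.133.26.1 to 194.133.27.254


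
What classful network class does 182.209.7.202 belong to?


First octet: 182
Binary: 10110110
10xxxxxx -> Class B (128-191)
Class B, default mask 255.255.0.0 (/16)


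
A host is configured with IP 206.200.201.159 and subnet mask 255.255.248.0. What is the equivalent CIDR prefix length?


Binary: 11111111.11111111.11111000.00000000
Count leading 1s
Prefix: /21


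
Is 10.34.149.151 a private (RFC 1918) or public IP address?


RFC 1918 private ranges:
  10.0.0.0/8 (10.0.0.0 - 10.255.255.255)
  172.16.0.0/12 (172.16.0.0 - 172.31.255.255)
  192.168.0.0/16 (192.168.0.0 - 192.168.255.255)
Private (in 10.0.0.0/8)


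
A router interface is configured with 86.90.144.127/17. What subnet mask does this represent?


/17 means 17 network bits, 15 host bits
Binary: 11111111111111111000000000000000
Mask: 255.255.128.0


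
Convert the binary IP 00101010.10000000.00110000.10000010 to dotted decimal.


00101010 = 42
10000000 = 128
00110000 = 48
10000010 = 130
IP: 42.128.48.130


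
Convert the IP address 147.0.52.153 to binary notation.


147 = 10010011
0 = 00000000
52 = 00110100
153 = 10011001
Binary: 10010011.00000000.00110100.10011001


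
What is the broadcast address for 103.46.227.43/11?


Network: 103.32.0.0/11
Host bits = 21
Set all host bits to 1:
Broadcast: 103.63.255.255


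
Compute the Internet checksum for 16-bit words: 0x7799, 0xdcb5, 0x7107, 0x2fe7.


Sum all words (with carry folding):
+ 0x7799 = 0x7799
+ 0xdcb5 = 0x544f
+ 0x7107 = 0xc556
+ 0x2fe7 = 0xf53d
One's complement: ~0xf53d
Checksum = 0x0ac2


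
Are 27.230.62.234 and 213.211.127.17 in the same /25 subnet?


Mask: 255.255.255.128
27.230.62.234 AND mask = 27.230.62.128
213.211.127.17 AND mask = 213.211.127.0
No, different subnets (27.230.62.128 vs 213.211.127.0)


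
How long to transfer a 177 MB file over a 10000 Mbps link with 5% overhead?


Effective throughput = 10000 * (1 - 5/100) = 9500 Mbps
File size in Mb = 177 * 8 = 1416 Mb
Time = 1416 / 9500
Time = 0.1491 seconds


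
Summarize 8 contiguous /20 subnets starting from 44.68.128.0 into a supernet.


Original prefix: /20
Number of subnets: 8 = 2^3
New prefix = 20 - 3 = 17
Supernet: 44.68.128.0/17


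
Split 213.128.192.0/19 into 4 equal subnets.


New prefix = 19 + 2 = 21
Each subnet has 2048 addresses
  213.128.192.0/21
  213.128.200.0/21
  213.128.208.0/21
  213.128.216.0/21
Subnets: 213.128.192.0/21, 213.128.200.0/21, 213.128.208.0/21, 213.128.216.0/21


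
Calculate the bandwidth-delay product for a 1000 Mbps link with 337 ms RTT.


BDP = bandwidth * RTT
= 1000 Mbps * 337 ms
= 1000 * 1e6 * 337 / 1000 bits
= 337000000 bits
= 42125000 bytes
= 41137.6953 KB
BDP = 337000000 bits (42125000 bytes)


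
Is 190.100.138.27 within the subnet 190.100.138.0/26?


Subnet network: 190.100.138.0
Test IP AND mask: 190.100.138.0
Yes, 190.100.138.27 is in 190.100.138.0/26


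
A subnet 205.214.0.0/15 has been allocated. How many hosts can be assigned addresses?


Host bits = 32 - 15 = 17
Total addresses = 2^17 = 131072
Usable = total - 2 (network and broadcast)
Usable hosts: 131070


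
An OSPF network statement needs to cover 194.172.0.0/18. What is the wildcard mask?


Subnet mask: 255.255.192.0
Wildcard = 255.255.255.255 - subnet mask
255 - 255 = 0
255 - 255 = 0
255 - 192 = 63
255 - 0 = 255
Wildcard: 0.0.63.255


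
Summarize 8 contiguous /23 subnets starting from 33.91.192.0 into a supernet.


Original prefix: /23
Number of subnets: 8 = 2^3
New prefix = 23 - 3 = 20
Supernet: 33.91.192.0/20


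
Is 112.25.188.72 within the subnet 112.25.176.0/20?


Subnet network: 112.25.176.0
Test IP AND mask: 112.25.176.0
Yes, 112.25.188.72 is in 112.25.176.0/20


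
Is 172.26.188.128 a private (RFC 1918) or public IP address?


RFC 1918 private ranges:
  10.0.0.0/8 (10.0.0.0 - 10.255.255.255)
  172.16.0.0/12 (172.16.0.0 - 172.31.255.255)
  192.168.0.0/16 (192.168.0.0 - 192.168.255.255)
Private (in 172.16.0.0/12)


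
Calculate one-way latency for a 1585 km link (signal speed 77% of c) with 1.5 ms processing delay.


Speed = 0.77 * 3e5 km/s = 231000 km/s
Propagation delay = 1585 / 231000 = 0.0069 s = 6.8615 ms
Processing delay = 1.5 ms
Total one-way latency = 8.3615 ms


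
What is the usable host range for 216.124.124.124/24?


Network: 216.124.124.0
Broadcast: 216.124.124.255
First usable = network + 1
Last usable = broadcast - 1
Range: 216.124.124.1 to 216.124.124.254


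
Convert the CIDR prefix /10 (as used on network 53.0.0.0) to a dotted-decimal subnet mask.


/10 means 10 network bits, 22 host bits
Binary: 11111111110000000000000000000000
Mask: 255.192.0.0


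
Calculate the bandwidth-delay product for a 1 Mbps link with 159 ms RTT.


BDP = bandwidth * RTT
= 1 Mbps * 159 ms
= 1 * 1e6 * 159 / 1000 bits
= 159000 bits
= 19875 bytes
= 19.4092 KB
BDP = 159000 bits (19875 bytes)


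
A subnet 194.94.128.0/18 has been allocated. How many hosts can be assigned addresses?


Host bits = 32 - 18 = 14
Total addresses = 2^14 = 16384
Usable = total - 2 (network and broadcast)
Usable hosts: 16382


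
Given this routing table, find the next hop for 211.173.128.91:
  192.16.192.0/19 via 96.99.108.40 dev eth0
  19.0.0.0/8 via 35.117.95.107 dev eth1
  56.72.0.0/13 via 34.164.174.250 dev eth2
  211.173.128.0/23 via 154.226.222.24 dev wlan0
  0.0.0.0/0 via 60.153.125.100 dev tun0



Longest prefix match for 211.173.128.91:
  /19 192.16.192.0: no
  /8 19.0.0.0: no
  /13 56.72.0.0: no
  /23 211.173.128.0: MATCH
  /0 0.0.0.0: MATCH
Selected: next-hop 154.226.222.24 via wlan0 (matched /23)


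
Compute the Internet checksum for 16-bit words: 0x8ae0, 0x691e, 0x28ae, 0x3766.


Sum all words (with carry folding):
+ 0x8ae0 = 0x8ae0
+ 0x691e = 0xf3fe
+ 0x28ae = 0x1cad
+ 0x3766 = 0x5413
One's complement: ~0x5413
Checksum = 0xabec


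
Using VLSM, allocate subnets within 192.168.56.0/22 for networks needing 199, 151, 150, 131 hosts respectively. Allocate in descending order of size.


199 hosts -> /24 (254 usable): 192.168.56.0/24
151 hosts -> /24 (254 usable): 192.168.57.0/24
150 hosts -> /24 (254 usable): 192.168.58.0/24
131 hosts -> /24 (254 usable): 192.168.59.0/24
Allocation: 192.168.56.0/24 (199 hosts, 254 usable); 192.168.57.0/24 (151 hosts, 254 usable); 192.168.58.0/24 (150 hosts, 254 usable); 192.168.59.0/24 (131 hosts, 254 usable)


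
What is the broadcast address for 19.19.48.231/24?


Network: 19.19.48.0/24
Host bits = 8
Set all host bits to 1:
Broadcast: 19.19.48.255


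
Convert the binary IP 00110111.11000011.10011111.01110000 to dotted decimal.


00110111 = 55
11000011 = 195
10011111 = 159
01110000 = 112
IP: 55.195.159.112


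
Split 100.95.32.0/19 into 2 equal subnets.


New prefix = 19 + 1 = 20
Each subnet has 4096 addresses
  100.95.32.0/20
  100.95.48.0/20
Subnets: 100.95.32.0/20, 100.95.48.0/20


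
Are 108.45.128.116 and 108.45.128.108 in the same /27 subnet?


Mask: 255.255.255.224
108.45.128.116 AND mask = 108.45.128.96
108.45.128.108 AND mask = 108.45.128.96
Yes, same subnet (108.45.128.96)


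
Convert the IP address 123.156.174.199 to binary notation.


123 = 01111011
156 = 10011100
174 = 10101110
199 = 11000111
Binary: 01111011.10011100.10101110.11000111


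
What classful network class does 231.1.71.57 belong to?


First octet: 231
Binary: 11100111
1110xxxx -> Class D (224-239)
Class D (multicast), default mask N/A


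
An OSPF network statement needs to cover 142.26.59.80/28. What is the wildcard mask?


Subnet mask: 255.255.255.240
Wildcard = 255.255.255.255 - subnet mask
255 - 255 = 0
255 - 255 = 0
255 - 255 = 0
255 - 240 = 15
Wildcard: 0.0.0.15


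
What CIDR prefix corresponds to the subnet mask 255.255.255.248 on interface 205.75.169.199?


Binary: 11111111.11111111.11111111.11111000
Count leading 1s
Prefix: /29


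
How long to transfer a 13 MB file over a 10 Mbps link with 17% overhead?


Effective throughput = 10 * (1 - 17/100) = 8.3 Mbps
File size in Mb = 13 * 8 = 104 Mb
Time = 104 / 8.3
Time = 12.5301 seconds


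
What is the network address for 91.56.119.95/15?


IP:   01011011.00111000.01110111.01011111
Mask: 11111111.11111110.00000000.00000000
AND operation:
Net:  01011011.00111000.00000000.00000000
Network: 91.56.0.0/15


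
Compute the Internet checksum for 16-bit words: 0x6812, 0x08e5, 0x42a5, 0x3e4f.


Sum all words (with carry folding):
+ 0x6812 = 0x6812
+ 0x08e5 = 0x70f7
+ 0x42a5 = 0xb39c
+ 0x3e4f = 0xf1eb
One's complement: ~0xf1eb
Checksum = 0x0e14


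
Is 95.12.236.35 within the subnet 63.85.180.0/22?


Subnet network: 63.85.180.0
Test IP AND mask: 95.12.236.0
No, 95.12.236.35 is not in 63.85.180.0/22


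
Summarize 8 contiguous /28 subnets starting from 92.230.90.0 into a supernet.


Original prefix: /28
Number of subnets: 8 = 2^3
New prefix = 28 - 3 = 25
Supernet: 92.230.90.0/25


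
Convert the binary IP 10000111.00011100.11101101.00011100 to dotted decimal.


10000111 = 135
00011100 = 28
11101101 = 237
00011100 = 28
IP: 135.28.237.28


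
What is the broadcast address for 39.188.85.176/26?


Network: 39.188.85.128/26
Host bits = 6
Set all host bits to 1:
Broadcast: 39.188.85.191


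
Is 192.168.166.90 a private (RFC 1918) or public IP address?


RFC 1918 private ranges:
  10.0.0.0/8 (10.0.0.0 - 10.255.255.255)
  172.16.0.0/12 (172.16.0.0 - 172.31.255.255)
  192.168.0.0/16 (192.168.0.0 - 192.168.255.255)
Private (in 192.168.0.0/16)


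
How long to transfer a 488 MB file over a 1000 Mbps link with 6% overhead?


Effective throughput = 1000 * (1 - 6/100) = 940 Mbps
File size in Mb = 488 * 8 = 3904 Mb
Time = 3904 / 940
Time = 4.1532 seconds


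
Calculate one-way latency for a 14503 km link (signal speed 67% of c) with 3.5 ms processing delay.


Speed = 0.67 * 3e5 km/s = 201000 km/s
Propagation delay = 14503 / 201000 = 0.0722 s = 72.1542 ms
Processing delay = 3.5 ms
Total one-way latency = 75.6542 ms


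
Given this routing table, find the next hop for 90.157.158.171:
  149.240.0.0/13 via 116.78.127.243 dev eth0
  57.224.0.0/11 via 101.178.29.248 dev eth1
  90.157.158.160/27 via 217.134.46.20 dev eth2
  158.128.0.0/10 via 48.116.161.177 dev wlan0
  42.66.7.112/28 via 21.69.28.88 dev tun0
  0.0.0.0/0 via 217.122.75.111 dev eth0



Longest prefix match for 90.157.158.171:
  /13 149.240.0.0: no
  /11 57.224.0.0: no
  /27 90.157.158.160: MATCH
  /10 158.128.0.0: no
  /28 42.66.7.112: no
  /0 0.0.0.0: MATCH
Selected: next-hop 217.134.46.20 via eth2 (matched /27)


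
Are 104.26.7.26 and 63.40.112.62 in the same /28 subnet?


Mask: 255.255.255.240
104.26.7.26 AND mask = 104.26.7.16
63.40.112.62 AND mask = 63.40.112.48
No, different subnets (104.26.7.16 vs 63.40.112.48)


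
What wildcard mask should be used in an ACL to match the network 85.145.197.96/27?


Subnet mask: 255.255.255.224
Wildcard = 255.255.255.255 - subnet mask
255 - 255 = 0
255 - 255 = 0
255 - 255 = 0
255 - 224 = 31
Wildcard: 0.0.0.31


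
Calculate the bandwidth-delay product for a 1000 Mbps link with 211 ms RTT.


BDP = bandwidth * RTT
= 1000 Mbps * 211 ms
= 1000 * 1e6 * 211 / 1000 bits
= 211000000 bits
= 26375000 bytes
= 25756.8359 KB
BDP = 211000000 bits (26375000 bytes)


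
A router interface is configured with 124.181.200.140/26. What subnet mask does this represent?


/26 means 26 network bits, 6 host bits
Binary: 11111111111111111111111111000000
Mask: 255.255.255.192


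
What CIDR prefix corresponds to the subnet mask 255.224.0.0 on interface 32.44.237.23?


Binary: 11111111.11100000.00000000.00000000
Count leading 1s
Prefix: /11


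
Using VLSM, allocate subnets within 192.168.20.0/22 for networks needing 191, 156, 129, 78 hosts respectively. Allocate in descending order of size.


191 hosts -> /24 (254 usable): 192.168.20.0/24
156 hosts -> /24 (254 usable): 192.168.21.0/24
129 hosts -> /24 (254 usable): 192.168.22.0/24
78 hosts -> /25 (126 usable): 192.168.23.0/25
Allocation: 192.168.20.0/24 (191 hosts, 254 usable); 192.168.21.0/24 (156 hosts, 254 usable); 192.168.22.0/24 (129 hosts, 254 usable); 192.168.23.0/25 (78 hosts, 126 usable)


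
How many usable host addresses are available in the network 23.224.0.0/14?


Host bits = 32 - 14 = 18
Total addresses = 2^18 = 262144
Usable = total - 2 (network and broadcast)
Usable hosts: 262142


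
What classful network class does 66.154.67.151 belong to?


First octet: 66
Binary: 01000010
0xxxxxxx -> Class A (1-126)
Class A, default mask 255.0.0.0 (/8)


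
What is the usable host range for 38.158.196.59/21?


Network: 38.158.192.0
Broadcast: 38.158.199.255
First usable = network + 1
Last usable = broadcast - 1
Range: 38.158.192.1 to 38.158.199.254


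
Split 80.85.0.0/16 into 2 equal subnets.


New prefix = 16 + 1 = 17
Each subnet has 32768 addresses
  80.85.0.0/17
  80.85.128.0/17
Subnets: 80.85.0.0/17, 80.85.128.0/17


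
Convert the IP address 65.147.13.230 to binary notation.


65 = 01000001
147 = 10010011
13 = 00001101
230 = 11100110
Binary: 01000001.10010011.00001101.11100110


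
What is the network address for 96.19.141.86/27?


IP:   01100000.00010011.10001101.01010110
Mask: 11111111.11111111.11111111.11100000
AND operation:
Net:  01100000.00010011.10001101.01000000
Network: 96.19.141.64/27


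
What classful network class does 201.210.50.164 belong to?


First octet: 201
Binary: 11001001
110xxxxx -> Class C (192-223)
Class C, default mask 255.255.255.0 (/24)


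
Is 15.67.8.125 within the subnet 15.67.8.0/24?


Subnet network: 15.67.8.0
Test IP AND mask: 15.67.8.0
Yes, 15.67.8.125 is in 15.67.8.0/24


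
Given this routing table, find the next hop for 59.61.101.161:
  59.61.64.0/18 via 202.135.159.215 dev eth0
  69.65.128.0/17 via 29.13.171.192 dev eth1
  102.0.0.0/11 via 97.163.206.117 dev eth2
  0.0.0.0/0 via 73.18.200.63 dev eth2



Longest prefix match for 59.61.101.161:
  /18 59.61.64.0: MATCH
  /17 69.65.128.0: no
  /11 102.0.0.0: no
  /0 0.0.0.0: MATCH
Selected: next-hop 202.135.159.215 via eth0 (matched /18)


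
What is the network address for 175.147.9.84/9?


IP:   10101111.10010011.00001001.01010100
Mask: 11111111.10000000.00000000.00000000
AND operation:
Net:  10101111.10000000.00000000.00000000
Network: 175.128.0.0/9


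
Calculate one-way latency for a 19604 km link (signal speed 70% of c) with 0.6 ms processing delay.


Speed = 0.7 * 3e5 km/s = 210000 km/s
Propagation delay = 19604 / 210000 = 0.0934 s = 93.3524 ms
Processing delay = 0.6 ms
Total one-way latency = 93.9524 ms


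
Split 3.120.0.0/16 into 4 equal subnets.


New prefix = 16 + 2 = 18
Each subnet has 16384 addresses
  3.120.0.0/18
  3.120.64.0/18
  3.120.128.0/18
  3.120.192.0/18
Subnets: 3.120.0.0/18, 3.120.64.0/18, 3.120.128.0/18, 3.120.192.0/18


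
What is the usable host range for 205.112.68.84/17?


Network: 205.112.0.0
Broadcast: 205.112.127.255
First usable = network + 1
Last usable = broadcast - 1
Range: 205.112.0.1 to 205.112.127.254


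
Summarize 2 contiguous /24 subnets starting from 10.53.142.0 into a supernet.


Original prefix: /24
Number of subnets: 2 = 2^1
New prefix = 24 - 1 = 23
Supernet: 10.53.142.0/23


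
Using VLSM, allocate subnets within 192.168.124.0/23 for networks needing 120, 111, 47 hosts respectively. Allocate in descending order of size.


120 hosts -> /25 (126 usable): 192.168.124.0/25
111 hosts -> /25 (126 usable): 192.168.124.128/25
47 hosts -> /26 (62 usable): 192.168.125.0/26
Allocation: 192.168.124.0/25 (120 hosts, 126 usable); 192.168.124.128/25 (111 hosts, 126 usable); 192.168.125.0/26 (47 hosts, 62 usable)


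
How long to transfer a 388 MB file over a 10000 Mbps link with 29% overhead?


Effective throughput = 10000 * (1 - 29/100) = 7100 Mbps
File size in Mb = 388 * 8 = 3104 Mb
Time = 3104 / 7100
Time = 0.4372 seconds


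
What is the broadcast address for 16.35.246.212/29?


Network: 16.35.246.208/29
Host bits = 3
Set all host bits to 1:
Broadcast: 16.35.246.215


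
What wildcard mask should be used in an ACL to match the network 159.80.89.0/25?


Subnet mask: 255.255.255.128
Wildcard = 255.255.255.255 - subnet mask
255 - 255 = 0
255 - 255 = 0
255 - 255 = 0
255 - 128 = 127
Wildcard: 0.0.0.127


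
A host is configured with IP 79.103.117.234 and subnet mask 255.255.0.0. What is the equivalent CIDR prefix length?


Binary: 11111111.11111111.00000000.00000000
Count leading 1s
Prefix: /16


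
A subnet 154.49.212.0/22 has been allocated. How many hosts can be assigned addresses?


Host bits = 32 - 22 = 10
Total addresses = 2^10 = 1024
Usable = total - 2 (network and broadcast)
Usable hosts: 1022


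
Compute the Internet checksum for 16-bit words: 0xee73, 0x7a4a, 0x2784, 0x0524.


Sum all words (with carry folding):
+ 0xee73 = 0xee73
+ 0x7a4a = 0x68be
+ 0x2784 = 0x9042
+ 0x0524 = 0x9566
One's complement: ~0x9566
Checksum = 0x6a99


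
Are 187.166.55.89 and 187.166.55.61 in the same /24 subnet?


Mask: 255.255.255.0
187.166.55.89 AND mask = 187.166.55.0
187.166.55.61 AND mask = 187.166.55.0
Yes, same subnet (187.166.55.0)


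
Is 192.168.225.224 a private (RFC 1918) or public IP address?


RFC 1918 private ranges:
  10.0.0.0/8 (10.0.0.0 - 10.255.255.255)
  172.16.0.0/12 (172.16.0.0 - 172.31.255.255)
  192.168.0.0/16 (192.168.0.0 - 192.168.255.255)
Private (in 192.168.0.0/16)


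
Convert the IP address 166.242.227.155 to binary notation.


166 = 10100110
242 = 11110010
227 = 11100011
155 = 10011011
Binary: 10100110.11110010.11100011.10011011


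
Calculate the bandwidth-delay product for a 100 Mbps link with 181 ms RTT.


BDP = bandwidth * RTT
= 100 Mbps * 181 ms
= 100 * 1e6 * 181 / 1000 bits
= 18100000 bits
= 2262500 bytes
= 2209.4727 KB
BDP = 18100000 bits (2262500 bytes)


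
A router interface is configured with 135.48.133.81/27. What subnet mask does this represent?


/27 means 27 network bits, 5 host bits
Binary: 11111111111111111111111111100000
Mask: 255.255.255.224


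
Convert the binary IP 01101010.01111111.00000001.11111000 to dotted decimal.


01101010 = 106
01111111 = 127
00000001 = 1
11111000 = 248
IP: 106.127.1.248


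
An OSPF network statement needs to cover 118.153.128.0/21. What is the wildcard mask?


Subnet mask: 255.255.248.0
Wildcard = 255.255.255.255 - subnet mask
255 - 255 = 0
255 - 255 = 0
255 - 248 = 7
255 - 0 = 255
Wildcard: 0.0.7.255


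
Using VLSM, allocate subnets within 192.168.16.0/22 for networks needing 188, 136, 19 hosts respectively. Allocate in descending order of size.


188 hosts -> /24 (254 usable): 192.168.16.0/24
136 hosts -> /24 (254 usable): 192.168.17.0/24
19 hosts -> /27 (30 usable): 192.168.18.0/27
Allocation: 192.168.16.0/24 (188 hosts, 254 usable); 192.168.17.0/24 (136 hosts, 254 usable); 192.168.18.0/27 (19 hosts, 30 usable)


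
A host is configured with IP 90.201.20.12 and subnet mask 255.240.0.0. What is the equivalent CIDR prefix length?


Binary: 11111111.11110000.00000000.00000000
Count leading 1s
Prefix: /12


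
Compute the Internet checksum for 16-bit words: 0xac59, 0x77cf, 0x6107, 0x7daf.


Sum all words (with carry folding):
+ 0xac59 = 0xac59
+ 0x77cf = 0x2429
+ 0x6107 = 0x8530
+ 0x7daf = 0x02e0
One's complement: ~0x02e0
Checksum = 0xfd1f


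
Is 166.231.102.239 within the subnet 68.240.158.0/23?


Subnet network: 68.240.158.0
Test IP AND mask: 166.231.102.0
No, 166.231.102.239 is not in 68.240.158.0/23


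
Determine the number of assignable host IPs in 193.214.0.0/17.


Host bits = 32 - 17 = 15
Total addresses = 2^15 = 32768
Usable = total - 2 (network and broadcast)
Usable hosts: 32766


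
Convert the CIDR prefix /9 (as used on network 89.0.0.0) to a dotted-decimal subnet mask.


/9 means 9 network bits, 23 host bits
Binary: 11111111100000000000000000000000
Mask: 255.128.0.0


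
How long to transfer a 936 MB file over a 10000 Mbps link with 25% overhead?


Effective throughput = 10000 * (1 - 25/100) = 7500 Mbps
File size in Mb = 936 * 8 = 7488 Mb
Time = 7488 / 7500
Time = 0.9984 seconds


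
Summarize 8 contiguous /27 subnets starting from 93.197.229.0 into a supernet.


Original prefix: /27
Number of subnets: 8 = 2^3
New prefix = 27 - 3 = 24
Supernet: 93.197.229.0/24


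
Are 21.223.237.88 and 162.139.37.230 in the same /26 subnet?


Mask: 255.255.255.192
21.223.237.88 AND mask = 21.223.237.64
162.139.37.230 AND mask = 162.139.37.192
No, different subnets (21.223.237.64 vs 162.139.37.192)


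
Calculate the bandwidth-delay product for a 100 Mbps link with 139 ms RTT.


BDP = bandwidth * RTT
= 100 Mbps * 139 ms
= 100 * 1e6 * 139 / 1000 bits
= 13900000 bits
= 1737500 bytes
= 1696.7773 KB
BDP = 13900000 bits (1737500 bytes)


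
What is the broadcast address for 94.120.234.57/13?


Network: 94.120.0.0/13
Host bits = 19
Set all host bits to 1:
Broadcast: 94.127.255.255


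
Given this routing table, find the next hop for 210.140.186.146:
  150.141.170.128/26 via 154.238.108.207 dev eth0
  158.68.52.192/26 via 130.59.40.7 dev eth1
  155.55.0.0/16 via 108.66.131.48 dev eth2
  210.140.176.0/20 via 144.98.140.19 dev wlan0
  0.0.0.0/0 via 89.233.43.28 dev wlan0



Longest prefix match for 210.140.186.146:
  /26 150.141.170.128: no
  /26 158.68.52.192: no
  /16 155.55.0.0: no
  /20 210.140.176.0: MATCH
  /0 0.0.0.0: MATCH
Selected: next-hop 144.98.140.19 via wlan0 (matched /20)


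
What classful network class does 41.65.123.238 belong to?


First octet: 41
Binary: 00101001
0xxxxxxx -> Class A (1-126)
Class A, default mask 255.0.0.0 (/8)


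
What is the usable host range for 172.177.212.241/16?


Network: 172.177.0.0
Broadcast: 172.177.255.255
First usable = network + 1
Last usable = broadcast - 1
Range: 172.177.0.1 to 172.177.255.254


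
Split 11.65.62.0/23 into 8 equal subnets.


New prefix = 23 + 3 = 26
Each subnet has 64 addresses
  11.65.62.0/26
  11.65.62.64/26
  11.65.62.128/26
  11.65.62.192/26
  11.65.63.0/26
  11.65.63.64/26
  11.65.63.128/26
  11.65.63.192/26
Subnets: 11.65.62.0/26, 11.65.62.64/26, 11.65.62.128/26, 11.65.62.192/26, 11.65.63.0/26, 11.65.63.64/26, 11.65.63.128/26, 11.65.63.192/26


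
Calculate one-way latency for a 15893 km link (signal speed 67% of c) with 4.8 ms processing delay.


Speed = 0.67 * 3e5 km/s = 201000 km/s
Propagation delay = 15893 / 201000 = 0.0791 s = 79.0697 ms
Processing delay = 4.8 ms
Total one-way latency = 83.8697 ms


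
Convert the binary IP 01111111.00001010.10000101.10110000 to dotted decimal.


01111111 = 127
00001010 = 10
10000101 = 133
10110000 = 176
IP: 127.10.133.176


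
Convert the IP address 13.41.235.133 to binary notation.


13 = 00001101
41 = 00101001
235 = 11101011
133 = 10000101
Binary: 00001101.00101001.11101011.10000101


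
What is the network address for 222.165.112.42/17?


IP:   11011110.10100101.01110000.00101010
Mask: 11111111.11111111.10000000.00000000
AND operation:
Net:  11011110.10100101.00000000.00000000
Network: 222.165.0.0/17


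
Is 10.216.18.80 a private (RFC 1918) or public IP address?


RFC 1918 private ranges:
  10.0.0.0/8 (10.0.0.0 - 10.255.255.255)
  172.16.0.0/12 (172.16.0.0 - 172.31.255.255)
  192.168.0.0/16 (192.168.0.0 - 192.168.255.255)
Private (in 10.0.0.0/8)


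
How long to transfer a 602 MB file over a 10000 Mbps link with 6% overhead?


Effective throughput = 10000 * (1 - 6/100) = 9400 Mbps
File size in Mb = 602 * 8 = 4816 Mb
Time = 4816 / 9400
Time = 0.5123 seconds


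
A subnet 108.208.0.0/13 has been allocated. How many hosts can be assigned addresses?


Host bits = 32 - 13 = 19
Total addresses = 2^19 = 524288
Usable = total - 2 (network and broadcast)
Usable hosts: 524286


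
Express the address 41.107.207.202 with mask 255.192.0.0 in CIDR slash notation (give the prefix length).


Binary: 11111111.11000000.00000000.00000000
Count leading 1s
Prefix: /10


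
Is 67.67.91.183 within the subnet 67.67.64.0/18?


Subnet network: 67.67.64.0
Test IP AND mask: 67.67.64.0
Yes, 67.67.91.183 is in 67.67.64.0/18


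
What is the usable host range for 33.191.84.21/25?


Network: 33.191.84.0
Broadcast: 33.191.84.127
First usable = network + 1
Last usable = broadcast - 1
Range: 33.191.84.1 to 33.191.84.126


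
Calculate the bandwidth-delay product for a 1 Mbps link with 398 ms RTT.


BDP = bandwidth * RTT
= 1 Mbps * 398 ms
= 1 * 1e6 * 398 / 1000 bits
= 398000 bits
= 49750 bytes
= 48.584 KB
BDP = 398000 bits (49750 bytes)


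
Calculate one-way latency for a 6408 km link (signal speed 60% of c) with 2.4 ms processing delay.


Speed = 0.6 * 3e5 km/s = 180000 km/s
Propagation delay = 6408 / 180000 = 0.0356 s = 35.6 ms
Processing delay = 2.4 ms
Total one-way latency = 38 ms


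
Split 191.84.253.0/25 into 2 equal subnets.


New prefix = 25 + 1 = 26
Each subnet has 64 addresses
  191.84.253.0/26
  191.84.253.64/26
Subnets: 191.84.253.0/26, 191.84.253.64/26


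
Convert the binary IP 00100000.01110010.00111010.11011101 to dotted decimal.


00100000 = 32
01110010 = 114
00111010 = 58
11011101 = 221
IP: 32.114.58.221


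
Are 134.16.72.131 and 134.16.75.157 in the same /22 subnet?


Mask: 255.255.252.0
134.16.72.131 AND mask = 134.16.72.0
134.16.75.157 AND mask = 134.16.72.0
Yes, same subnet (134.16.72.0)


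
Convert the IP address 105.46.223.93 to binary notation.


105 = 01101001
46 = 00101110
223 = 11011111
93 = 01011101
Binary: 01101001.00101110.11011111.01011101


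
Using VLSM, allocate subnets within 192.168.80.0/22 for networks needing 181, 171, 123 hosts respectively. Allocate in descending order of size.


181 hosts -> /24 (254 usable): 192.168.80.0/24
171 hosts -> /24 (254 usable): 192.168.81.0/24
123 hosts -> /25 (126 usable): 192.168.82.0/25
Allocation: 192.168.80.0/24 (181 hosts, 254 usable); 192.168.81.0/24 (171 hosts, 254 usable); 192.168.82.0/25 (123 hosts, 126 usable)


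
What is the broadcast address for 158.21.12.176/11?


Network: 158.0.0.0/11
Host bits = 21
Set all host bits to 1:
Broadcast: 158.31.255.255


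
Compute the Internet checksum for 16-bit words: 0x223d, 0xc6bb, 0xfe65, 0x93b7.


Sum all words (with carry folding):
+ 0x223d = 0x223d
+ 0xc6bb = 0xe8f8
+ 0xfe65 = 0xe75e
+ 0x93b7 = 0x7b16
One's complement: ~0x7b16
Checksum = 0x84e9


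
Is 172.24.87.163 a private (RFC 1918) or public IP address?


RFC 1918 private ranges:
  10.0.0.0/8 (10.0.0.0 - 10.255.255.255)
  172.16.0.0/12 (172.16.0.0 - 172.31.255.255)
  192.168.0.0/16 (192.168.0.0 - 192.168.255.255)
Private (in 172.16.0.0/12)


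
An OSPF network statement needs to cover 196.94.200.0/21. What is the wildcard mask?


Subnet mask: 255.255.248.0
Wildcard = 255.255.255.255 - subnet mask
255 - 255 = 0
255 - 255 = 0
255 - 248 = 7
255 - 0 = 255
Wildcard: 0.0.7.255


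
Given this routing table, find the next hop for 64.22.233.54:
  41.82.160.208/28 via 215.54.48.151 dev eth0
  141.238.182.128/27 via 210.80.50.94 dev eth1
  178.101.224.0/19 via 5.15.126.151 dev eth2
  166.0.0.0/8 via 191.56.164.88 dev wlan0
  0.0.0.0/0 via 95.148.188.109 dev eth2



Longest prefix match for 64.22.233.54:
  /28 41.82.160.208: no
  /27 141.238.182.128: no
  /19 178.101.224.0: no
  /8 166.0.0.0: no
  /0 0.0.0.0: MATCH
Selected: next-hop 95.148.188.109 via eth2 (matched /0)


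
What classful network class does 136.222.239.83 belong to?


First octet: 136
Binary: 10001000
10xxxxxx -> Class B (128-191)
Class B, default mask 255.255.0.0 (/16)


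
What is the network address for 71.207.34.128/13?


IP:   01000111.11001111.00100010.10000000
Mask: 11111111.11111000.00000000.00000000
AND operation:
Net:  01000111.11001000.00000000.00000000
Network: 71.200.0.0/13


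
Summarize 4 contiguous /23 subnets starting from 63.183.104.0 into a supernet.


Original prefix: /23
Number of subnets: 4 = 2^2
New prefix = 23 - 2 = 21
Supernet: 63.183.104.0/21


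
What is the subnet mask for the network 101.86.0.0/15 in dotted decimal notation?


/15 means 15 network bits, 17 host bits
Binary: 11111111111111100000000000000000
Mask: 255.254.0.0


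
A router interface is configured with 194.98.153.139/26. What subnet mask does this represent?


/26 means 26 network bits, 6 host bits
Binary: 11111111111111111111111111000000
Mask: 255.255.255.192


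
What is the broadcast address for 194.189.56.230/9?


Network: 194.128.0.0/9
Host bits = 23
Set all host bits to 1:
Broadcast: 194.255.255.255


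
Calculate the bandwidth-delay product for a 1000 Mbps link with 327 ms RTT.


BDP = bandwidth * RTT
= 1000 Mbps * 327 ms
= 1000 * 1e6 * 327 / 1000 bits
= 327000000 bits
= 40875000 bytes
= 39916.9922 KB
BDP = 327000000 bits (40875000 bytes)


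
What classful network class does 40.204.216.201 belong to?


First octet: 40
Binary: 00101000
0xxxxxxx -> Class A (1-126)
Class A, default mask 255.0.0.0 (/8)


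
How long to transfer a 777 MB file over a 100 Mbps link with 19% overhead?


Effective throughput = 100 * (1 - 19/100) = 81 Mbps
File size in Mb = 777 * 8 = 6216 Mb
Time = 6216 / 81
Time = 76.7407 seconds


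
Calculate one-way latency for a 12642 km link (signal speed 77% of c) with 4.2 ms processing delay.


Speed = 0.77 * 3e5 km/s = 231000 km/s
Propagation delay = 12642 / 231000 = 0.0547 s = 54.7273 ms
Processing delay = 4.2 ms
Total one-way latency = 58.9273 ms


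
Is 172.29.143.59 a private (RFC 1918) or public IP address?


RFC 1918 private ranges:
  10.0.0.0/8 (10.0.0.0 - 10.255.255.255)
  172.16.0.0/12 (172.16.0.0 - 172.31.255.255)
  192.168.0.0/16 (192.168.0.0 - 192.168.255.255)
Private (in 172.16.0.0/12)


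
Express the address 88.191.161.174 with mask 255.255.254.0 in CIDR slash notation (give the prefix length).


Binary: 11111111.11111111.11111110.00000000
Count leading 1s
Prefix: /23


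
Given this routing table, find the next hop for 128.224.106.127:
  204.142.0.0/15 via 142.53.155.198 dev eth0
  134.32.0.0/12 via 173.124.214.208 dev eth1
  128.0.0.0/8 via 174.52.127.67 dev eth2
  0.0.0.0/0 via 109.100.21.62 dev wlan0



Longest prefix match for 128.224.106.127:
  /15 204.142.0.0: no
  /12 134.32.0.0: no
  /8 128.0.0.0: MATCH
  /0 0.0.0.0: MATCH
Selected: next-hop 174.52.127.67 via eth2 (matched /8)


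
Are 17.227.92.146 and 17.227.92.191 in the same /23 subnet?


Mask: 255.255.254.0
17.227.92.146 AND mask = 17.227.92.0
17.227.92.191 AND mask = 17.227.92.0
Yes, same subnet (17.227.92.0)


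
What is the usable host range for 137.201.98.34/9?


Network: 137.128.0.0
Broadcast: 137.255.255.255
First usable = network + 1
Last usable = broadcast - 1
Range: 137.128.0.1 to 137.255.255.254


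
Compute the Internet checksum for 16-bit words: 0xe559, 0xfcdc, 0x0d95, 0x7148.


Sum all words (with carry folding):
+ 0xe559 = 0xe559
+ 0xfcdc = 0xe236
+ 0x0d95 = 0xefcb
+ 0x7148 = 0x6114
One's complement: ~0x6114
Checksum = 0x9eeb


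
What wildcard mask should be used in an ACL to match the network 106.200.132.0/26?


Subnet mask: 255.255.255.192
Wildcard = 255.255.255.255 - subnet mask
255 - 255 = 0
255 - 255 = 0
255 - 255 = 0
255 - 192 = 63
Wildcard: 0.0.0.63


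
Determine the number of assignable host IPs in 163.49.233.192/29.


Host bits = 32 - 29 = 3
Total addresses = 2^3 = 8
Usable = total - 2 (network and broadcast)
Usable hosts: 6


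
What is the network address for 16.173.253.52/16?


IP:   00010000.10101101.11111101.00110100
Mask: 11111111.11111111.00000000.00000000
AND operation:
Net:  00010000.10101101.00000000.00000000
Network: 16.173.0.0/16


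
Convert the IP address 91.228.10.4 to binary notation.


91 = 01011011
228 = 11100100
10 = 00001010
4 = 00000100
Binary: 01011011.11100100.00001010.00000100


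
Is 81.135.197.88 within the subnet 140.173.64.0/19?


Subnet network: 140.173.64.0
Test IP AND mask: 81.135.192.0
No, 81.135.197.88 is not in 140.173.64.0/19


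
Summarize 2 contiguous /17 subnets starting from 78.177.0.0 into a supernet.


Original prefix: /17
Number of subnets: 2 = 2^1
New prefix = 17 - 1 = 16
Supernet: 78.177.0.0/16


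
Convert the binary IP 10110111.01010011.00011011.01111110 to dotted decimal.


10110111 = 183
01010011 = 83
00011011 = 27
01111110 = 126
IP: 183.83.27.126


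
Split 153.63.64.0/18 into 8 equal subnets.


New prefix = 18 + 3 = 21
Each subnet has 2048 addresses
  153.63.64.0/21
  153.63.72.0/21
  153.63.80.0/21
  153.63.88.0/21
  153.63.96.0/21
  153.63.104.0/21
  153.63.112.0/21
  153.63.120.0/21
Subnets: 153.63.64.0/21, 153.63.72.0/21, 153.63.80.0/21, 153.63.88.0/21, 153.63.96.0/21, 153.63.104.0/21, 153.63.112.0/21, 153.63.120.0/21


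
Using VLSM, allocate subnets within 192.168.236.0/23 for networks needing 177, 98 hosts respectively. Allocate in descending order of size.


177 hosts -> /24 (254 usable): 192.168.236.0/24
98 hosts -> /25 (126 usable): 192.168.237.0/25
Allocation: 192.168.236.0/24 (177 hosts, 254 usable); 192.168.237.0/25 (98 hosts, 126 usable)


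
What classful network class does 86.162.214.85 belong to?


First octet: 86
Binary: 01010110
0xxxxxxx -> Class A (1-126)
Class A, default mask 255.0.0.0 (/8)


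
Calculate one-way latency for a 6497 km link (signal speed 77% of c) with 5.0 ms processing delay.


Speed = 0.77 * 3e5 km/s = 231000 km/s
Propagation delay = 6497 / 231000 = 0.0281 s = 28.1255 ms
Processing delay = 5.0 ms
Total one-way latency = 33.1255 ms


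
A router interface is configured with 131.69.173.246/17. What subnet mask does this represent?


/17 means 17 network bits, 15 host bits
Binary: 11111111111111111000000000000000
Mask: 255.255.128.0


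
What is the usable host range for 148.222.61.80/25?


Network: 148.222.61.0
Broadcast: 148.222.61.127
First usable = network + 1
Last usable = broadcast - 1
Range: 148.222.61.1 to 148.222.61.126


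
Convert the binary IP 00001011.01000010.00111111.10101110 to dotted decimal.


00001011 = 11
01000010 = 66
00111111 = 63
10101110 = 174
IP: 11.66.63.174


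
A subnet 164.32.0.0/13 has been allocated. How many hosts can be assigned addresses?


Host bits = 32 - 13 = 19
Total addresses = 2^19 = 524288
Usable = total - 2 (network and broadcast)
Usable hosts: 524286


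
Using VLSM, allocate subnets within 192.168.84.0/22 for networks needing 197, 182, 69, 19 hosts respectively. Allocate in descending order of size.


197 hosts -> /24 (254 usable): 192.168.84.0/24
182 hosts -> /24 (254 usable): 192.168.85.0/24
69 hosts -> /25 (126 usable): 192.168.86.0/25
19 hosts -> /27 (30 usable): 192.168.86.128/27
Allocation: 192.168.84.0/24 (197 hosts, 254 usable); 192.168.85.0/24 (182 hosts, 254 usable); 192.168.86.0/25 (69 hosts, 126 usable); 192.168.86.128/27 (19 hosts, 30 usable)


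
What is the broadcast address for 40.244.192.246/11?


Network: 40.224.0.0/11
Host bits = 21
Set all host bits to 1:
Broadcast: 40.255.255.255


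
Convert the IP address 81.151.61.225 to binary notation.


81 = 01010001
151 = 10010111
61 = 00111101
225 = 11100001
Binary: 01010001.10010111.00111101.11100001


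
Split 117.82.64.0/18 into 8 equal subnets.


New prefix = 18 + 3 = 21
Each subnet has 2048 addresses
  117.82.64.0/21
  117.82.72.0/21
  117.82.80.0/21
  117.82.88.0/21
  117.82.96.0/21
  117.82.104.0/21
  117.82.112.0/21
  117.82.120.0/21
Subnets: 117.82.64.0/21, 117.82.72.0/21, 117.82.80.0/21, 117.82.88.0/21, 117.82.96.0/21, 117.82.104.0/21, 117.82.112.0/21, 117.82.120.0/21


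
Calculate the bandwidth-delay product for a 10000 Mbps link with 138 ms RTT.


BDP = bandwidth * RTT
= 10000 Mbps * 138 ms
= 10000 * 1e6 * 138 / 1000 bits
= 1380000000 bits
= 172500000 bytes
= 168457.0312 KB
BDP = 1380000000 bits (172500000 bytes)


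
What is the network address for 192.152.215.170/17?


IP:   11000000.10011000.11010111.10101010
Mask: 11111111.11111111.10000000.00000000
AND operation:
Net:  11000000.10011000.10000000.00000000
Network: 192.152.128.0/17


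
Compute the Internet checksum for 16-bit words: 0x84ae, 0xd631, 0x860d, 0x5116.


Sum all words (with carry folding):
+ 0x84ae = 0x84ae
+ 0xd631 = 0x5ae0
+ 0x860d = 0xe0ed
+ 0x5116 = 0x3204
One's complement: ~0x3204
Checksum = 0xcdfb


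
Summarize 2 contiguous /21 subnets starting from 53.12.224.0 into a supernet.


Original prefix: /21
Number of subnets: 2 = 2^1
New prefix = 21 - 1 = 20
Supernet: 53.12.224.0/20


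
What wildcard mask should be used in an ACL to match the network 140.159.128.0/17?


Subnet mask: 255.255.128.0
Wildcard = 255.255.255.255 - subnet mask
255 - 255 = 0
255 - 255 = 0
255 - 128 = 127
255 - 0 = 255
Wildcard: 0.0.127.255


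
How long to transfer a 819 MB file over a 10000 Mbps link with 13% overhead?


Effective throughput = 10000 * (1 - 13/100) = 8700 Mbps
File size in Mb = 819 * 8 = 6552 Mb
Time = 6552 / 8700
Time = 0.7531 seconds


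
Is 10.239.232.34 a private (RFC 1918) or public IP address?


RFC 1918 private ranges:
  10.0.0.0/8 (10.0.0.0 - 10.255.255.255)
  172.16.0.0/12 (172.16.0.0 - 172.31.255.255)
  192.168.0.0/16 (192.168.0.0 - 192.168.255.255)
Private (in 10.0.0.0/8)


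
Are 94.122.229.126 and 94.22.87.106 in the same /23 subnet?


Mask: 255.255.254.0
94.122.229.126 AND mask = 94.122.228.0
94.22.87.106 AND mask = 94.22.86.0
No, different subnets (94.122.228.0 vs 94.22.86.0)


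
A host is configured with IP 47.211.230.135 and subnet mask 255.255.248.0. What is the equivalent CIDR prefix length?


Binary: 11111111.11111111.11111000.00000000
Count leading 1s
Prefix: /21


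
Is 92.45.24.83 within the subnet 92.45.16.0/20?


Subnet network: 92.45.16.0
Test IP AND mask: 92.45.16.0
Yes, 92.45.24.83 is in 92.45.16.0/20


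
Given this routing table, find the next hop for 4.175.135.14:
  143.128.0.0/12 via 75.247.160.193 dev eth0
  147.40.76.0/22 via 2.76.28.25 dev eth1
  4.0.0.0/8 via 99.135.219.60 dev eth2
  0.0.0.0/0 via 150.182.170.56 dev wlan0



Longest prefix match for 4.175.135.14:
  /12 143.128.0.0: no
  /22 147.40.76.0: no
  /8 4.0.0.0: MATCH
  /0 0.0.0.0: MATCH
Selected: next-hop 99.135.219.60 via eth2 (matched /8)


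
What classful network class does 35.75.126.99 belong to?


First octet: 35
Binary: 00100011
0xxxxxxx -> Class A (1-126)
Class A, default mask 255.0.0.0 (/8)


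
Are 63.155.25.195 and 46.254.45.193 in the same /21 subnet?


Mask: 255.255.248.0
63.155.25.195 AND mask = 63.155.24.0
46.254.45.193 AND mask = 46.254.40.0
No, different subnets (63.155.24.0 vs 46.254.40.0)


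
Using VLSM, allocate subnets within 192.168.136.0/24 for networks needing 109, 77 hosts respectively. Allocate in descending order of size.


109 hosts -> /25 (126 usable): 192.168.136.0/25
77 hosts -> /25 (126 usable): 192.168.136.128/25
Allocation: 192.168.136.0/25 (109 hosts, 126 usable); 192.168.136.128/25 (77 hosts, 126 usable)
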